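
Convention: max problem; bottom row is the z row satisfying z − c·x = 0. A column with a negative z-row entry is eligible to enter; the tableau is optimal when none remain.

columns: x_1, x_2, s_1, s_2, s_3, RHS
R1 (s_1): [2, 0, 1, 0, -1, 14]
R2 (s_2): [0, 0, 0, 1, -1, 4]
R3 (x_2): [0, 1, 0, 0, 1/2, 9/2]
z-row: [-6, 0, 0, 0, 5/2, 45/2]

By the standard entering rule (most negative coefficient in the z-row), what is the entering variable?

Negative z-row entries: x_1: -6.
The most negative is -6 in column x_1, so x_1 enters.

x_1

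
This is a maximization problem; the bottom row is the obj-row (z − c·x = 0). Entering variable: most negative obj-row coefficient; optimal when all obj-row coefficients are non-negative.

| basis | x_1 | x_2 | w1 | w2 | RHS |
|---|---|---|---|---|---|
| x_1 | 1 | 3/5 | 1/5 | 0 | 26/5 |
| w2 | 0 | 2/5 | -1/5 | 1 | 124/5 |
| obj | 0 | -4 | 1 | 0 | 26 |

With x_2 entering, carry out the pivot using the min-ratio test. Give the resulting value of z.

182/3

Ratio test on column x_2 — row 1: (26/5)/(3/5) = 26/3; row 2: (124/5)/(2/5) = 62. Minimum is 26/3 at row 1 (x_1 leaves); pivot element 3/5.
Pivot on row 1; the obj-row RHS becomes 26 − (-4)·(26/3) = 182/3.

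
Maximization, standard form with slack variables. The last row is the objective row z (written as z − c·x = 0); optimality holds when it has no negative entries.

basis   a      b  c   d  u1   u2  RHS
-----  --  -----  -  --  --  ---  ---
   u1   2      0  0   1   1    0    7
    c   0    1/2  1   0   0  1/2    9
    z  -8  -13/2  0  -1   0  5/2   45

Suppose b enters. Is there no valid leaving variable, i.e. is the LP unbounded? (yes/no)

Column b has positive entries in row(s) 2, so the ratio test bounds it — not unbounded.

no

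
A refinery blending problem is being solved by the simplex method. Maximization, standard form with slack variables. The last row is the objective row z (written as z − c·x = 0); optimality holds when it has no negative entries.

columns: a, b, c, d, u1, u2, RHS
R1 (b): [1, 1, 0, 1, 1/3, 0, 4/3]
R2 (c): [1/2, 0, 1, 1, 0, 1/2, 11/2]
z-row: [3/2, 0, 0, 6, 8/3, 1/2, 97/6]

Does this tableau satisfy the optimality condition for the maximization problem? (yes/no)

yes

Every z-row coefficient is ≥ 0, so the tableau is optimal.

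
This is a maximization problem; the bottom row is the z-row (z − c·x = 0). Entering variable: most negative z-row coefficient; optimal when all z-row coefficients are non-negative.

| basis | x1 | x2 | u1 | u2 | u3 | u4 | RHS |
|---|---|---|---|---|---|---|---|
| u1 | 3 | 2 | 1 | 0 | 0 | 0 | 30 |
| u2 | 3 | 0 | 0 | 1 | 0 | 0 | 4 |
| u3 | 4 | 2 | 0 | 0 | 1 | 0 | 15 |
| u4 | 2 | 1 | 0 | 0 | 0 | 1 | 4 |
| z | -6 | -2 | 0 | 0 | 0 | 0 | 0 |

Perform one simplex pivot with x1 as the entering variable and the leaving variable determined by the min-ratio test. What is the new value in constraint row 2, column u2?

Ratio test on column x1 — row 1: 30/3 = 10; row 2: 4/3 = 4/3; row 3: 15/4 = 15/4; row 4: 4/2 = 2. Minimum is 4/3 at row 2 (u2 leaves); pivot element 3.
Divide row 2 by 3; eliminate column x1 from the other rows.
In the new row 2, the u2 entry is the old entry divided by the pivot: 1/3 = 1/3.

1/3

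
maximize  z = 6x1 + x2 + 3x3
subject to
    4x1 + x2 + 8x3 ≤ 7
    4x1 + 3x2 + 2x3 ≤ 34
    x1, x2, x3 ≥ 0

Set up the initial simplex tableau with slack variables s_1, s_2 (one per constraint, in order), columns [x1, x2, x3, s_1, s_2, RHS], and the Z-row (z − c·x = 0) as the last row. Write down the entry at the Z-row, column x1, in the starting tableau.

-6

The Z-row carries the negated objective coefficients: the x1 entry is -6.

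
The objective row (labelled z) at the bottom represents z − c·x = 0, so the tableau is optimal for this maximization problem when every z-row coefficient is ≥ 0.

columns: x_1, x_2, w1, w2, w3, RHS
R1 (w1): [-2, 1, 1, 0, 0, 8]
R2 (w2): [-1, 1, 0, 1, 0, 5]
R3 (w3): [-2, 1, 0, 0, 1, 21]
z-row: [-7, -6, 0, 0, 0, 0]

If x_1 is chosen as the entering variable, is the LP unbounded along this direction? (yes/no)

Every constraint-row entry in column x_1 is ≤ 0, so increasing x_1 is unbounded.

yes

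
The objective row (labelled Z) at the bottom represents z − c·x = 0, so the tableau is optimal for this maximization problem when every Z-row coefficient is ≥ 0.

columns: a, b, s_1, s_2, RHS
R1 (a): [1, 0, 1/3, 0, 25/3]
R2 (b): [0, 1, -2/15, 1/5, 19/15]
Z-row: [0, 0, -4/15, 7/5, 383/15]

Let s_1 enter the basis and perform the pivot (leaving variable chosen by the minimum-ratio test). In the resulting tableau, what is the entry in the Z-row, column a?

4/5

Ratio test on column s_1 — row 1: (25/3)/(1/3) = 25; row 2: entry -2/15 ≤ 0. Minimum is 25 at row 1 (a leaves); pivot element 1/3.
Divide row 1 by 1/3; eliminate column s_1 from the other rows.
Z-row update in column a: 0 − (-4/15)·3 = 4/5.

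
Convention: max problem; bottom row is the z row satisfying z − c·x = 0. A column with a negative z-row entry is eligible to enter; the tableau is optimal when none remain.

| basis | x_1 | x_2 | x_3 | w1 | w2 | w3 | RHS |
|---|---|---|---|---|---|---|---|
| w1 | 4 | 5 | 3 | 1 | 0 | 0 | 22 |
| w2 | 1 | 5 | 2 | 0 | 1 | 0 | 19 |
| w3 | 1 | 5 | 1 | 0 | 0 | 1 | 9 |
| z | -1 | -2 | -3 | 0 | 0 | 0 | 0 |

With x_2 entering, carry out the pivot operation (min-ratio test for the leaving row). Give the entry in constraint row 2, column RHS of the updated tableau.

10

Ratio test on column x_2 — row 1: 22/5 = 22/5; row 2: 19/5 = 19/5; row 3: 9/5 = 9/5. Minimum is 9/5 at row 3 (w3 leaves); pivot element 5.
Divide row 3 by 5; eliminate column x_2 from the other rows.
Row 2 update in column RHS: 19 − 5·(9/5) = 10.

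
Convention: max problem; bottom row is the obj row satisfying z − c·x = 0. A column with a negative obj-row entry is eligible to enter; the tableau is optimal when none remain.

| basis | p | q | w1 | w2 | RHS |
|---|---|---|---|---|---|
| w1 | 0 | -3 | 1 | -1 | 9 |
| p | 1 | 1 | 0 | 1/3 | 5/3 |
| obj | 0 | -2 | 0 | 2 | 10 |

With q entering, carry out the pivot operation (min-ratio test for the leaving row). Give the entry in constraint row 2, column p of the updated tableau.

1

Ratio test on column q — row 1: entry -3 ≤ 0; row 2: (5/3)/1 = 5/3. Minimum is 5/3 at row 2 (p leaves); pivot element 1.
Divide row 2 by 1; eliminate column q from the other rows.
In the new row 2, the p entry is the old entry divided by the pivot: 1/1 = 1.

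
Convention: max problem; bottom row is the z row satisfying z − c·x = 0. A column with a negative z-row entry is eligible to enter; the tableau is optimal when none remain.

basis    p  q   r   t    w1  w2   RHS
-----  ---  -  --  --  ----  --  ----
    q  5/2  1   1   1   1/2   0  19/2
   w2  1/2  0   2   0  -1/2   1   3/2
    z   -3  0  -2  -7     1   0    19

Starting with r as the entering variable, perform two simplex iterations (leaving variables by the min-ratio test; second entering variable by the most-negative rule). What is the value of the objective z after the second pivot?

Ratio test on column r — row 1: (19/2)/1 = 19/2; row 2: (3/2)/2 = 3/4. Minimum is 3/4 at row 2 (w2 leaves); pivot element 2.
Pivot on row 2; the z-row RHS becomes 19 − (-2)·(3/4) = 41/2.
Next entering variable (most negative z-row entry -7): t.
Ratio test on column t — row 1: (35/4)/1 = 35/4; row 2: entry 0 ≤ 0. Minimum is 35/4 at row 1 (q leaves); pivot element 1.
After the second pivot the z-row RHS is 41/2 − (-7)·(35/4) = 327/4.

327/4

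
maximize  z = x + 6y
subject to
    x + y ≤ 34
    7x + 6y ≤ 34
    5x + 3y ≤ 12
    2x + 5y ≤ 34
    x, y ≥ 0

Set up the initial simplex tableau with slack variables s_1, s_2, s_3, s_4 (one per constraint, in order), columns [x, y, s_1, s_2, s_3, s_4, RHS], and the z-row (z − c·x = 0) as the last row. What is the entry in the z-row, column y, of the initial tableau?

-6

The z-row carries the negated objective coefficients: the y entry is -6.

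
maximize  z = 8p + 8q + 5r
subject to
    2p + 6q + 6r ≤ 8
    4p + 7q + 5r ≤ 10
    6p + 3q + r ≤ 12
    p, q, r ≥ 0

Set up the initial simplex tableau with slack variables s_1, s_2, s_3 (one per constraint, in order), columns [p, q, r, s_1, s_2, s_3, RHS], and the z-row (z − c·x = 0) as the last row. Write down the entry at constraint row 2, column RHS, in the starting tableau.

The RHS of constraint 2 is b_2 = 10.

10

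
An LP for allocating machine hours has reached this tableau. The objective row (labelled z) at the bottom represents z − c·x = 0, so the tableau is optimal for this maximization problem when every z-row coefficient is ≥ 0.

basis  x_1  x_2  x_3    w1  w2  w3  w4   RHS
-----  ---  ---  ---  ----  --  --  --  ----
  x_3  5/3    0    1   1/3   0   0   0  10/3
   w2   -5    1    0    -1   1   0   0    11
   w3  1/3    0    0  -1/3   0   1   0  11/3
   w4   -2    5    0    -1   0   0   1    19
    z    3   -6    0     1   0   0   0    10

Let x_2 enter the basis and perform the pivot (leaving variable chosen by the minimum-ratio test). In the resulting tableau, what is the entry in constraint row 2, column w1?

-4/5

Ratio test on column x_2 — row 1: entry 0 ≤ 0; row 2: 11/1 = 11; row 3: entry 0 ≤ 0; row 4: 19/5 = 19/5. Minimum is 19/5 at row 4 (w4 leaves); pivot element 5.
Divide row 4 by 5; eliminate column x_2 from the other rows.
Row 2 update in column w1: -1 − 1·(-1/5) = -4/5.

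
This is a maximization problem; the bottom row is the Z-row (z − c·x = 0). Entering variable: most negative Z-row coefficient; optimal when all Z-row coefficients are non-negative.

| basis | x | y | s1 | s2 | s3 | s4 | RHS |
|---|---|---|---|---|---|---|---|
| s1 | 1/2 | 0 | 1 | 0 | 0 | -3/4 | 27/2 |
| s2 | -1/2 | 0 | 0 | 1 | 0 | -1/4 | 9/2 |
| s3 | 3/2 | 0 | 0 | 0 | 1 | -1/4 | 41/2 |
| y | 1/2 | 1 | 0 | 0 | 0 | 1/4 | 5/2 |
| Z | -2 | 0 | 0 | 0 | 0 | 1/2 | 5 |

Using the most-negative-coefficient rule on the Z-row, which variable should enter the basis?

x

Negative Z-row entries: x: -2.
The most negative is -2 in column x, so x enters.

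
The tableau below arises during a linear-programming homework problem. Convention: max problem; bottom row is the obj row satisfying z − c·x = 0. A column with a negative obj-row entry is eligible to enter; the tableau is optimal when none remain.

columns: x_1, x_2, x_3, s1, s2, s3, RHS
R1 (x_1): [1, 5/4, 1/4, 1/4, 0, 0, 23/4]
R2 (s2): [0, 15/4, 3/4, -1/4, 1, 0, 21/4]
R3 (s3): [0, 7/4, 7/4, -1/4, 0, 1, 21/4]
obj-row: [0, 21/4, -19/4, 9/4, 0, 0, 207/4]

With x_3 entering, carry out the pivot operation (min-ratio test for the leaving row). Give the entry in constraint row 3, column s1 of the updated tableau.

Ratio test on column x_3 — row 1: (23/4)/(1/4) = 23; row 2: (21/4)/(3/4) = 7; row 3: (21/4)/(7/4) = 3. Minimum is 3 at row 3 (s3 leaves); pivot element 7/4.
Divide row 3 by 7/4; eliminate column x_3 from the other rows.
In the new row 3, the s1 entry is the old entry divided by the pivot: (-1/4)/(7/4) = -1/7.

-1/7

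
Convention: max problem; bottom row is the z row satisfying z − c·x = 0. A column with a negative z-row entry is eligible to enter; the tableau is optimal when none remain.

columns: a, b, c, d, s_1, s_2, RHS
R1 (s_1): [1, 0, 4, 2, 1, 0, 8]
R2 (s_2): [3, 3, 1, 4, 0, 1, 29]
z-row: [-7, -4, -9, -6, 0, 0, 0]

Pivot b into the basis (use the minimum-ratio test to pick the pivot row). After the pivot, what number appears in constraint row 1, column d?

2

Ratio test on column b — row 1: entry 0 ≤ 0; row 2: 29/3 = 29/3. Minimum is 29/3 at row 2 (s_2 leaves); pivot element 3.
Divide row 2 by 3; eliminate column b from the other rows.
Row 1 update in column d: 2 − 0·(4/3) = 2.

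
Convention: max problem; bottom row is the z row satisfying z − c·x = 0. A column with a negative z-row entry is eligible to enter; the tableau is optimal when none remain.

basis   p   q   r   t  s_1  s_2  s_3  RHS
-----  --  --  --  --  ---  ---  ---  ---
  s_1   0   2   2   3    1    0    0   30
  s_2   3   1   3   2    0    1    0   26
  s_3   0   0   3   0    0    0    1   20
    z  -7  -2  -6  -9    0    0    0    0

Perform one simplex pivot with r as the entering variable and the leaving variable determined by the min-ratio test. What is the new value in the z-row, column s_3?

2

Ratio test on column r — row 1: 30/2 = 15; row 2: 26/3 = 26/3; row 3: 20/3 = 20/3. Minimum is 20/3 at row 3 (s_3 leaves); pivot element 3.
Divide row 3 by 3; eliminate column r from the other rows.
z-row update in column s_3: 0 − (-6)·(1/3) = 2.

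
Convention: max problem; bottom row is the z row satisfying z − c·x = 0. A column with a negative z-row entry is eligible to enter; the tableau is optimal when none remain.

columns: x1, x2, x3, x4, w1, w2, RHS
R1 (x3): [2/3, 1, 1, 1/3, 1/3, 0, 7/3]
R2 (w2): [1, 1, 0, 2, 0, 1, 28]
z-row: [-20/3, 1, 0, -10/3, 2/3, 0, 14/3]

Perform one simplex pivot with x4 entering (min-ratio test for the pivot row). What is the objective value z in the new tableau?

28

Ratio test on column x4 — row 1: (7/3)/(1/3) = 7; row 2: 28/2 = 14. Minimum is 7 at row 1 (x3 leaves); pivot element 1/3.
Pivot on row 1; the z-row RHS becomes 14/3 − (-10/3)·7 = 28.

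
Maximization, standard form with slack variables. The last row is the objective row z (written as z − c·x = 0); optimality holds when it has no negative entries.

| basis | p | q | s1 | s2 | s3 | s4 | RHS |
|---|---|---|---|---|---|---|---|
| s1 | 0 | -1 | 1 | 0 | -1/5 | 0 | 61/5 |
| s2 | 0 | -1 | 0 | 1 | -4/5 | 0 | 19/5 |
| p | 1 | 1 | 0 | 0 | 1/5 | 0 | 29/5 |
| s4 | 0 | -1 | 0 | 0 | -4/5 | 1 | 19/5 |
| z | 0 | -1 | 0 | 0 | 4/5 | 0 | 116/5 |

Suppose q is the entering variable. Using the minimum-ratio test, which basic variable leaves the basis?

Column q entries and ratios — s1: -1 ≤ 0, skip; s2: -1 ≤ 0, skip; p: (29/5)/1 = 29/5; s4: -1 ≤ 0, skip.
Smallest ratio is 29/5 in the row of p, so p leaves.

p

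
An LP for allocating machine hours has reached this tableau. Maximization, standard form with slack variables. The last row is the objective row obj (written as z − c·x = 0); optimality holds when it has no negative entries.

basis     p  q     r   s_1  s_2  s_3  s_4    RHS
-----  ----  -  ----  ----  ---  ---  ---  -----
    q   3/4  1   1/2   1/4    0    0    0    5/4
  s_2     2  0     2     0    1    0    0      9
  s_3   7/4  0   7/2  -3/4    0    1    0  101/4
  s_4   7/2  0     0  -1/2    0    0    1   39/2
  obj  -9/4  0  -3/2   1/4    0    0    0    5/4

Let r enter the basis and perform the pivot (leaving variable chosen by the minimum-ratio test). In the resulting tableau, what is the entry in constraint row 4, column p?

Ratio test on column r — row 1: (5/4)/(1/2) = 5/2; row 2: 9/2 = 9/2; row 3: (101/4)/(7/2) = 101/14; row 4: entry 0 ≤ 0. Minimum is 5/2 at row 1 (q leaves); pivot element 1/2.
Divide row 1 by 1/2; eliminate column r from the other rows.
Row 4 update in column p: 7/2 − 0·(3/2) = 7/2.

7/2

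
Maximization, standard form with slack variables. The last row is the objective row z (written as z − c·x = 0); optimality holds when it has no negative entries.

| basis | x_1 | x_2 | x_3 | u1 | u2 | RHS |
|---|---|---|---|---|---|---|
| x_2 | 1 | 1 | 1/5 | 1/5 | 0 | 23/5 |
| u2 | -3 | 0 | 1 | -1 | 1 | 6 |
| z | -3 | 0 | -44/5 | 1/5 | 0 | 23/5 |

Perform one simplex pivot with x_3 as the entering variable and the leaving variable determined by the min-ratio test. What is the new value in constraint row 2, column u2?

Ratio test on column x_3 — row 1: (23/5)/(1/5) = 23; row 2: 6/1 = 6. Minimum is 6 at row 2 (u2 leaves); pivot element 1.
Divide row 2 by 1; eliminate column x_3 from the other rows.
In the new row 2, the u2 entry is the old entry divided by the pivot: 1/1 = 1.

1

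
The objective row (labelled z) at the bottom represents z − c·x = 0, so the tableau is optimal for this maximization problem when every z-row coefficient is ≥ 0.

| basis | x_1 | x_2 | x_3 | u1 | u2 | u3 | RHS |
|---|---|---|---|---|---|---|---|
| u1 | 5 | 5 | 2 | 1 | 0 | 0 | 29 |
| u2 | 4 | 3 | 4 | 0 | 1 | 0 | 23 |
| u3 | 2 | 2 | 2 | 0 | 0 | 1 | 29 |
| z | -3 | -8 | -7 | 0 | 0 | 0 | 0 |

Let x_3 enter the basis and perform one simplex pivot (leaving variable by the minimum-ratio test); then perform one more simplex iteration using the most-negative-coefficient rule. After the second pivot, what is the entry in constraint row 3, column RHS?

Ratio test on column x_3 — row 1: 29/2 = 29/2; row 2: 23/4 = 23/4; row 3: 29/2 = 29/2. Minimum is 23/4 at row 2 (u2 leaves); pivot element 4.
Divide row 2 by 4; eliminate column x_3 from the other rows.
Second iteration: most negative z-row entry is -11/4 in column x_2, so x_2 enters.
Ratio test on column x_2 — row 1: (35/2)/(7/2) = 5; row 2: (23/4)/(3/4) = 23/3; row 3: (35/2)/(1/2) = 35. Minimum is 5 at row 1 (u1 leaves); pivot element 7/2.
Divide row 1 by 7/2; eliminate column x_2 from the other rows.
After both pivots, the entry at constraint row 3, column RHS is 15.

15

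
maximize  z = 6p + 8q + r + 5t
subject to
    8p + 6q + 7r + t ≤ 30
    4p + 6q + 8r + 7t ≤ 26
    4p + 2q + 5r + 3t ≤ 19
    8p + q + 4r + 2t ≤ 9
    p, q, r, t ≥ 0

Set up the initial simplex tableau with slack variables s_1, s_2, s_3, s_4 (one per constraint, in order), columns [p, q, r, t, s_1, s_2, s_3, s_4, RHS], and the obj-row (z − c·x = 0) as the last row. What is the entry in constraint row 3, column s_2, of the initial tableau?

Slack s_2 belongs to constraint 2; its column is the unit vector e_2, so the entry in row 3 is 0.

0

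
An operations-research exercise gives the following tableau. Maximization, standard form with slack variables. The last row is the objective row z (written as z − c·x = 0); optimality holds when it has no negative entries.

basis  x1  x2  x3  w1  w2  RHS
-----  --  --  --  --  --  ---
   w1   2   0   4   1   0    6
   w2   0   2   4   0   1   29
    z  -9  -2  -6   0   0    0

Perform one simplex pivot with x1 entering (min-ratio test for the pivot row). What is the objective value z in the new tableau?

27

Ratio test on column x1 — row 1: 6/2 = 3; row 2: entry 0 ≤ 0. Minimum is 3 at row 1 (w1 leaves); pivot element 2.
Pivot on row 1; the z-row RHS becomes 0 − (-9)·3 = 27.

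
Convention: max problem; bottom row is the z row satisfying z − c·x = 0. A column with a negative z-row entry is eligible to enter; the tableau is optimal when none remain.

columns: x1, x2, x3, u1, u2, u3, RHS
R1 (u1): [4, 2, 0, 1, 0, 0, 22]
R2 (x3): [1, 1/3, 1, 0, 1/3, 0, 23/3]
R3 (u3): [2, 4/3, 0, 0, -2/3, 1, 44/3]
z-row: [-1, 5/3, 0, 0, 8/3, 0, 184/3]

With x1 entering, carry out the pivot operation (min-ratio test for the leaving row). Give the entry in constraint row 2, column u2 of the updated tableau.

1/3

Ratio test on column x1 — row 1: 22/4 = 11/2; row 2: (23/3)/1 = 23/3; row 3: (44/3)/2 = 22/3. Minimum is 11/2 at row 1 (u1 leaves); pivot element 4.
Divide row 1 by 4; eliminate column x1 from the other rows.
Row 2 update in column u2: 1/3 − 1·0 = 1/3.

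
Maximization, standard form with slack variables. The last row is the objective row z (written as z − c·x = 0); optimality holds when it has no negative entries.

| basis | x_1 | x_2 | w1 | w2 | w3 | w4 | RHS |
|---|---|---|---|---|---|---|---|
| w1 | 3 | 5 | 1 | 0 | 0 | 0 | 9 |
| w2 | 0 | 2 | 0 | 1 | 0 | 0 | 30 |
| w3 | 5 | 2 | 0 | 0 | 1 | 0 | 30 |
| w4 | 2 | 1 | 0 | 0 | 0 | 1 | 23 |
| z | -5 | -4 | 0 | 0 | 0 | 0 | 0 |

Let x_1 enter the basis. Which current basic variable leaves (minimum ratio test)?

Column x_1 entries and ratios — w1: 9/3 = 3; w2: 0 ≤ 0, skip; w3: 30/5 = 6; w4: 23/2 = 23/2.
Smallest ratio is 3 in the row of w1, so w1 leaves.

w1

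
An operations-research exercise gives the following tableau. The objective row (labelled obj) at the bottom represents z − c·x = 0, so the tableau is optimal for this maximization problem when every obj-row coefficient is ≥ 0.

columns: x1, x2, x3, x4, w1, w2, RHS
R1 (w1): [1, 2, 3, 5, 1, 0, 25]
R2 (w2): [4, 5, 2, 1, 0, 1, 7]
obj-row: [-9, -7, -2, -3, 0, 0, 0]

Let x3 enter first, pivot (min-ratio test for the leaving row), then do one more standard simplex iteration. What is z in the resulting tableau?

Ratio test on column x3 — row 1: 25/3 = 25/3; row 2: 7/2 = 7/2. Minimum is 7/2 at row 2 (w2 leaves); pivot element 2.
Pivot on row 2; the obj-row RHS becomes 0 − (-2)·(7/2) = 7.
Next entering variable (most negative obj-row entry -5): x1.
Ratio test on column x1 — row 1: entry -5 ≤ 0; row 2: (7/2)/2 = 7/4. Minimum is 7/4 at row 2 (x3 leaves); pivot element 2.
After the second pivot the obj-row RHS is 7 − (-5)·(7/4) = 63/4.

63/4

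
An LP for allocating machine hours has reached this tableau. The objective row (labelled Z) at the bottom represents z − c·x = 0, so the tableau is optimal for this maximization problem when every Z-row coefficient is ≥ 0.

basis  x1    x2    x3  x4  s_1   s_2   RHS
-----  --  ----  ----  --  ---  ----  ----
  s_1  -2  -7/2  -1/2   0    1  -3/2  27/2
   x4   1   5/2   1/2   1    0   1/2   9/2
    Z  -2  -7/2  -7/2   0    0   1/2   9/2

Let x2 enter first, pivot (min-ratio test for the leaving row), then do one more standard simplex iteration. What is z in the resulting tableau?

Ratio test on column x2 — row 1: entry -7/2 ≤ 0; row 2: (9/2)/(5/2) = 9/5. Minimum is 9/5 at row 2 (x4 leaves); pivot element 5/2.
Pivot on row 2; the Z-row RHS becomes 9/2 − (-7/2)·(9/5) = 54/5.
Next entering variable (most negative Z-row entry -14/5): x3.
Ratio test on column x3 — row 1: (99/5)/(1/5) = 99; row 2: (9/5)/(1/5) = 9. Minimum is 9 at row 2 (x2 leaves); pivot element 1/5.
After the second pivot the Z-row RHS is 54/5 − (-14/5)·9 = 36.

36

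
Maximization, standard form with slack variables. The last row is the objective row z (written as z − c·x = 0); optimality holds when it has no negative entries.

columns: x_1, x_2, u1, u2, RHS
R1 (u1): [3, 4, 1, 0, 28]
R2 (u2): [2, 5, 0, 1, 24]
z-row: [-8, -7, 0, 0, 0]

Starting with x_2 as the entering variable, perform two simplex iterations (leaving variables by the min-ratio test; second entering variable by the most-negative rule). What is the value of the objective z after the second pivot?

Ratio test on column x_2 — row 1: 28/4 = 7; row 2: 24/5 = 24/5. Minimum is 24/5 at row 2 (u2 leaves); pivot element 5.
Pivot on row 2; the z-row RHS becomes 0 − (-7)·(24/5) = 168/5.
Next entering variable (most negative z-row entry -26/5): x_1.
Ratio test on column x_1 — row 1: (44/5)/(7/5) = 44/7; row 2: (24/5)/(2/5) = 12. Minimum is 44/7 at row 1 (u1 leaves); pivot element 7/5.
After the second pivot the z-row RHS is 168/5 − (-26/5)·(44/7) = 464/7.

464/7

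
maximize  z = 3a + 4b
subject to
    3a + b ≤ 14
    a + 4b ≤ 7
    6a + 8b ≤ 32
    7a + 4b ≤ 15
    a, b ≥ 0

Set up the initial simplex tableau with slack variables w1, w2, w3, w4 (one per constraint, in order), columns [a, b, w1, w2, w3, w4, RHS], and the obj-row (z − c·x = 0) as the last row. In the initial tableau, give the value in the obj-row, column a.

The obj-row carries the negated objective coefficients: the a entry is -3.

-3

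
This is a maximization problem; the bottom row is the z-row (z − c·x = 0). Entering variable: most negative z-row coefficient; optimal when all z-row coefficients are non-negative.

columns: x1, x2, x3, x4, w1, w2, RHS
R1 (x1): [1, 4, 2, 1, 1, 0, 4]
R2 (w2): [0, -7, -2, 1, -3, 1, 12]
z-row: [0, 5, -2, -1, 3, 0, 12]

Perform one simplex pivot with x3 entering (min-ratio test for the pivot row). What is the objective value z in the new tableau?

16

Ratio test on column x3 — row 1: 4/2 = 2; row 2: entry -2 ≤ 0. Minimum is 2 at row 1 (x1 leaves); pivot element 2.
Pivot on row 1; the z-row RHS becomes 12 − (-2)·2 = 16.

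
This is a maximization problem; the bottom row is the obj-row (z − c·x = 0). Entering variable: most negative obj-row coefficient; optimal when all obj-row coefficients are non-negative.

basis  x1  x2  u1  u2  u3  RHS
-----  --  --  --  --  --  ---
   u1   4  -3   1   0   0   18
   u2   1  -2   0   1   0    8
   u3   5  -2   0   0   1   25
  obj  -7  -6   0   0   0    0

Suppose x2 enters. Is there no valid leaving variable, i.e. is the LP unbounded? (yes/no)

Every constraint-row entry in column x2 is ≤ 0, so increasing x2 is unbounded.

yes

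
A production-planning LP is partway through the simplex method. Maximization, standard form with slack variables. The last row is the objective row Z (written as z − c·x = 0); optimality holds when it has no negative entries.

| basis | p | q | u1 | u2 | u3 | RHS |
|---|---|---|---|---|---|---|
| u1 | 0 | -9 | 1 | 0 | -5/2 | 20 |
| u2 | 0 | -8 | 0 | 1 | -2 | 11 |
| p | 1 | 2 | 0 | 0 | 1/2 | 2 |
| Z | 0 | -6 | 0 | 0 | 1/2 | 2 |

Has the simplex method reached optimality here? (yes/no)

The Z-row has a negative entry -6 in column q, so it is not optimal.

no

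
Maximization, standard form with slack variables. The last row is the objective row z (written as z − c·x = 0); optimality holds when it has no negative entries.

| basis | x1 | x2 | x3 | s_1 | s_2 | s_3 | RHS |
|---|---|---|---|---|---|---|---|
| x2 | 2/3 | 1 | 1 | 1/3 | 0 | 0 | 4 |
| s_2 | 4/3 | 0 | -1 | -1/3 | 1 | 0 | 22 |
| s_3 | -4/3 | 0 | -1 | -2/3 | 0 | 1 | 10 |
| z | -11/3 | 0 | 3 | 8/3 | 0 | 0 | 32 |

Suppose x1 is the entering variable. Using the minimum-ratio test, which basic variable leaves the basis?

x2

Column x1 entries and ratios — x2: 4/(2/3) = 6; s_2: 22/(4/3) = 33/2; s_3: -4/3 ≤ 0, skip.
Smallest ratio is 6 in the row of x2, so x2 leaves.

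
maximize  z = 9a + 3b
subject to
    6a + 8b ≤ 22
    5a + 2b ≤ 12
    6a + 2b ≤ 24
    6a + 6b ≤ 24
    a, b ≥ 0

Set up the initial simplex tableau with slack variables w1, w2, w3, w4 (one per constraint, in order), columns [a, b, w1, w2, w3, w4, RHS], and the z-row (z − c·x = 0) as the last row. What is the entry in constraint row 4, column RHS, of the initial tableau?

The RHS of constraint 4 is b_4 = 24.

24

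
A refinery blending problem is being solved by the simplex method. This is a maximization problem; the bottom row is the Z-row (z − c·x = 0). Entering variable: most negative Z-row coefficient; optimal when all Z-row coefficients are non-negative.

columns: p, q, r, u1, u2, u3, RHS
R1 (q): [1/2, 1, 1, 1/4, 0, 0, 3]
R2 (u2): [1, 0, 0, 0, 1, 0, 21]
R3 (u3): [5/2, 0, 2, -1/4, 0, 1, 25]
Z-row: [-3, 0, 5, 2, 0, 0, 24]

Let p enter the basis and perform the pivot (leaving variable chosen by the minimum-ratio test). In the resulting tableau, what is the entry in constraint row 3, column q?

-5

Ratio test on column p — row 1: 3/(1/2) = 6; row 2: 21/1 = 21; row 3: 25/(5/2) = 10. Minimum is 6 at row 1 (q leaves); pivot element 1/2.
Divide row 1 by 1/2; eliminate column p from the other rows.
Row 3 update in column q: 0 − (5/2)·2 = -5.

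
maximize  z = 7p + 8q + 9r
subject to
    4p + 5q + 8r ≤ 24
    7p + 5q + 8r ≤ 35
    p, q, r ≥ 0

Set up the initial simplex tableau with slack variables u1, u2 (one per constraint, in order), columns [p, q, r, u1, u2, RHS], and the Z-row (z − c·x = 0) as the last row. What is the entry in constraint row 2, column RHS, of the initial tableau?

35

The RHS of constraint 2 is b_2 = 35.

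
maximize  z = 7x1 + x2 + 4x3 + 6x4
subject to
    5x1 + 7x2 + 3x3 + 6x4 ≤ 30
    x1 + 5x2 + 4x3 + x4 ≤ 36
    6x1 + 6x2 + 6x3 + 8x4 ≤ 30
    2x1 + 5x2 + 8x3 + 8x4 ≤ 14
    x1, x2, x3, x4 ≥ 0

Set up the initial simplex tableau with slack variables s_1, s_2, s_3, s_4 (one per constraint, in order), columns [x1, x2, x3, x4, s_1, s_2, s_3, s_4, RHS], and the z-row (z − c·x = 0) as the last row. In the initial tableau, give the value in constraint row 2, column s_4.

Slack s_4 belongs to constraint 4; its column is the unit vector e_4, so the entry in row 2 is 0.

0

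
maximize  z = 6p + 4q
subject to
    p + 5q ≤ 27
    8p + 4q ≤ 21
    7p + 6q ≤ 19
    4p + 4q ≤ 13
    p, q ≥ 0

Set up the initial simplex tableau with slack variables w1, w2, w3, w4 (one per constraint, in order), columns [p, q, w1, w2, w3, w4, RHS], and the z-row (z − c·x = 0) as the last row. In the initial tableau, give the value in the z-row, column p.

The z-row carries the negated objective coefficients: the p entry is -6.

-6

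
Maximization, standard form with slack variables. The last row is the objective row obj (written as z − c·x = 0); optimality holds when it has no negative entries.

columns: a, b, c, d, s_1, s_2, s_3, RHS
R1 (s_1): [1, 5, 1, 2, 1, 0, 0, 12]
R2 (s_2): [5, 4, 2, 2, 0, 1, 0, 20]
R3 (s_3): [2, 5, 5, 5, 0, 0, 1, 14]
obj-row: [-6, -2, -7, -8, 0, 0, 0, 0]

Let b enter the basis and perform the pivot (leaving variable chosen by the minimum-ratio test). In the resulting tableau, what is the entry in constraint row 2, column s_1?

-4/5

Ratio test on column b — row 1: 12/5 = 12/5; row 2: 20/4 = 5; row 3: 14/5 = 14/5. Minimum is 12/5 at row 1 (s_1 leaves); pivot element 5.
Divide row 1 by 5; eliminate column b from the other rows.
Row 2 update in column s_1: 0 − 4·(1/5) = -4/5.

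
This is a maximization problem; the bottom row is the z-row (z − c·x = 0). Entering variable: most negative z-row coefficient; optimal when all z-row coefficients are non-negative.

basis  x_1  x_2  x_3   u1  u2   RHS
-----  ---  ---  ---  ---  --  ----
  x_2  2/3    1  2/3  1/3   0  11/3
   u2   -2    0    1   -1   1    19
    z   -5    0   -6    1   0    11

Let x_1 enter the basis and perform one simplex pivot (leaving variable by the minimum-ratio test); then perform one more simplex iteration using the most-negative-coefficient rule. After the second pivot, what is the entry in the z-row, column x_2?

Ratio test on column x_1 — row 1: (11/3)/(2/3) = 11/2; row 2: entry -2 ≤ 0. Minimum is 11/2 at row 1 (x_2 leaves); pivot element 2/3.
Divide row 1 by 2/3; eliminate column x_1 from the other rows.
Second iteration: most negative z-row entry is -1 in column x_3, so x_3 enters.
Ratio test on column x_3 — row 1: (11/2)/1 = 11/2; row 2: 30/3 = 10. Minimum is 11/2 at row 1 (x_1 leaves); pivot element 1.
Divide row 1 by 1; eliminate column x_3 from the other rows.
After both pivots, the entry at the z-row, column x_2 is 9.

9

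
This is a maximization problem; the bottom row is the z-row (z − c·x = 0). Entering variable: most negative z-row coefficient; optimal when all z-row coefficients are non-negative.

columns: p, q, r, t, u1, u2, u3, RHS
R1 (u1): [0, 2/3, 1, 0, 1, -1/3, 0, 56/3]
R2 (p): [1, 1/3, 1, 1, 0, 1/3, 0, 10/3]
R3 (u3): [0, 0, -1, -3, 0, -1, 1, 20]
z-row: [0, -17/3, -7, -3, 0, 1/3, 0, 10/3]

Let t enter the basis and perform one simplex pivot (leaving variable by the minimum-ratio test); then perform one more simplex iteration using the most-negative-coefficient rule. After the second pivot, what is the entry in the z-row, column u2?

6

Ratio test on column t — row 1: entry 0 ≤ 0; row 2: (10/3)/1 = 10/3; row 3: entry -3 ≤ 0. Minimum is 10/3 at row 2 (p leaves); pivot element 1.
Divide row 2 by 1; eliminate column t from the other rows.
Second iteration: most negative z-row entry is -14/3 in column q, so q enters.
Ratio test on column q — row 1: (56/3)/(2/3) = 28; row 2: (10/3)/(1/3) = 10; row 3: 30/1 = 30. Minimum is 10 at row 2 (t leaves); pivot element 1/3.
Divide row 2 by 1/3; eliminate column q from the other rows.
After both pivots, the entry at the z-row, column u2 is 6.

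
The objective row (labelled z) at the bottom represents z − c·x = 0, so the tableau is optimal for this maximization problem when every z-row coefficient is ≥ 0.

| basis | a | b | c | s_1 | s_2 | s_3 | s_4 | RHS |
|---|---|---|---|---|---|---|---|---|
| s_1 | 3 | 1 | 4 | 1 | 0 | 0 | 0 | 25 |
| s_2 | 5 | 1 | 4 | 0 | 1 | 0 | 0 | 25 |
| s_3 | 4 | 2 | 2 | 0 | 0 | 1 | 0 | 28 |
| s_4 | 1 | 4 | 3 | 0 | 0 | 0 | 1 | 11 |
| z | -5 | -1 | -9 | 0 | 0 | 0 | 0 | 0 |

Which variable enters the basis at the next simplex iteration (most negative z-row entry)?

c

Negative z-row entries: a: -5, b: -1, c: -9.
The most negative is -9 in column c, so c enters.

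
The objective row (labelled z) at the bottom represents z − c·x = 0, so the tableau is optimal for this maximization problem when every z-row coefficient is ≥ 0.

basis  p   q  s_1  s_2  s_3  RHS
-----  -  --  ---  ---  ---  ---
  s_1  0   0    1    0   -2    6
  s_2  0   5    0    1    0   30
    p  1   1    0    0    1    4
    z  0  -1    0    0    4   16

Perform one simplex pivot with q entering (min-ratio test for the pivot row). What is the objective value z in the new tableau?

20

Ratio test on column q — row 1: entry 0 ≤ 0; row 2: 30/5 = 6; row 3: 4/1 = 4. Minimum is 4 at row 3 (p leaves); pivot element 1.
Pivot on row 3; the z-row RHS becomes 16 − (-1)·4 = 20.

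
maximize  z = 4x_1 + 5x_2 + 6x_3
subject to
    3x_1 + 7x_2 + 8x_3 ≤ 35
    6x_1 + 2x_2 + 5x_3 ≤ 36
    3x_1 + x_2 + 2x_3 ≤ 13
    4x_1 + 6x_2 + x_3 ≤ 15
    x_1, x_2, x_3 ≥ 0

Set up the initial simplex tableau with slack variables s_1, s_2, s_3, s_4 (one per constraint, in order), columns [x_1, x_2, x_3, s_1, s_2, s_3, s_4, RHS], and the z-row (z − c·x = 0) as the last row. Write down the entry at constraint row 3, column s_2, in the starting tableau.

Slack s_2 belongs to constraint 2; its column is the unit vector e_2, so the entry in row 3 is 0.

0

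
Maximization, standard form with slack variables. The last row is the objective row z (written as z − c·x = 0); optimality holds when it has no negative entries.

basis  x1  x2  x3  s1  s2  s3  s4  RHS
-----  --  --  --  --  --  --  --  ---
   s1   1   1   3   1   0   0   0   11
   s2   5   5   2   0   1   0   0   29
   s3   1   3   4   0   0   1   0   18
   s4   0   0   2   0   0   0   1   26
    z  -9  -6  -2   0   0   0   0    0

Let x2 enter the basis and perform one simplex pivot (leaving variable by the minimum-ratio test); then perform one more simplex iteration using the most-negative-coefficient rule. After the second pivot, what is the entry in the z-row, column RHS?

261/5

Ratio test on column x2 — row 1: 11/1 = 11; row 2: 29/5 = 29/5; row 3: 18/3 = 6; row 4: entry 0 ≤ 0. Minimum is 29/5 at row 2 (s2 leaves); pivot element 5.
Divide row 2 by 5; eliminate column x2 from the other rows.
Second iteration: most negative z-row entry is -3 in column x1, so x1 enters.
Ratio test on column x1 — row 1: entry 0 ≤ 0; row 2: (29/5)/1 = 29/5; row 3: entry -2 ≤ 0; row 4: entry 0 ≤ 0. Minimum is 29/5 at row 2 (x2 leaves); pivot element 1.
Divide row 2 by 1; eliminate column x1 from the other rows.
After both pivots, the entry at the z-row, column RHS is 261/5.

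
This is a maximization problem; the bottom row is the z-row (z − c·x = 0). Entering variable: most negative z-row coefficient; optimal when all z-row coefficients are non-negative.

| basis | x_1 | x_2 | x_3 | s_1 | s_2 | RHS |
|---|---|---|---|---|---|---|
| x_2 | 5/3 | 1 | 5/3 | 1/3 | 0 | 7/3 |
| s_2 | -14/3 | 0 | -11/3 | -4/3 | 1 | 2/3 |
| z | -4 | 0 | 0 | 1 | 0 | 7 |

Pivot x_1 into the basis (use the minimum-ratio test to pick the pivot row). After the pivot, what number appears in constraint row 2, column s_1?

Ratio test on column x_1 — row 1: (7/3)/(5/3) = 7/5; row 2: entry -14/3 ≤ 0. Minimum is 7/5 at row 1 (x_2 leaves); pivot element 5/3.
Divide row 1 by 5/3; eliminate column x_1 from the other rows.
Row 2 update in column s_1: -4/3 − (-14/3)·(1/5) = -2/5.

-2/5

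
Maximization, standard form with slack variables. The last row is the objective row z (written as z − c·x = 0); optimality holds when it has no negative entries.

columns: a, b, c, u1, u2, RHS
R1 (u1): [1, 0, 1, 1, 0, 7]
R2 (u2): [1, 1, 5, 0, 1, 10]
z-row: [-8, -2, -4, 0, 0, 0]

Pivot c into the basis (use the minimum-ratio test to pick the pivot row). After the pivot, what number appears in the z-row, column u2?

Ratio test on column c — row 1: 7/1 = 7; row 2: 10/5 = 2. Minimum is 2 at row 2 (u2 leaves); pivot element 5.
Divide row 2 by 5; eliminate column c from the other rows.
z-row update in column u2: 0 − (-4)·(1/5) = 4/5.

4/5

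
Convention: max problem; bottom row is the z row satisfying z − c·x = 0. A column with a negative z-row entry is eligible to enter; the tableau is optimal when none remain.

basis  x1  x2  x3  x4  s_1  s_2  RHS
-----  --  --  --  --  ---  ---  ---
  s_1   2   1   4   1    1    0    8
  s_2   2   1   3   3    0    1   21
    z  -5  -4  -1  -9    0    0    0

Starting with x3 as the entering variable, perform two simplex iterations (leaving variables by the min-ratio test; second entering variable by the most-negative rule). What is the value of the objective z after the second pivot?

181/3

Ratio test on column x3 — row 1: 8/4 = 2; row 2: 21/3 = 7. Minimum is 2 at row 1 (s_1 leaves); pivot element 4.
Pivot on row 1; the z-row RHS becomes 0 − (-1)·2 = 2.
Next entering variable (most negative z-row entry -35/4): x4.
Ratio test on column x4 — row 1: 2/(1/4) = 8; row 2: 15/(9/4) = 20/3. Minimum is 20/3 at row 2 (s_2 leaves); pivot element 9/4.
After the second pivot the z-row RHS is 2 − (-35/4)·(20/3) = 181/3.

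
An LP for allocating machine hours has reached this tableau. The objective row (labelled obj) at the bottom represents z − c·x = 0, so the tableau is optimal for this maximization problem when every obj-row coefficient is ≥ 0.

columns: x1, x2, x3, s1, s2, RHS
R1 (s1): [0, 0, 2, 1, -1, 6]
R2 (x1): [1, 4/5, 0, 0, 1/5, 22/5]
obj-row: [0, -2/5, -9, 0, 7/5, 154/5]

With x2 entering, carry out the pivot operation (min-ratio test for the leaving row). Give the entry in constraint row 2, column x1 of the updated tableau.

Ratio test on column x2 — row 1: entry 0 ≤ 0; row 2: (22/5)/(4/5) = 11/2. Minimum is 11/2 at row 2 (x1 leaves); pivot element 4/5.
Divide row 2 by 4/5; eliminate column x2 from the other rows.
In the new row 2, the x1 entry is the old entry divided by the pivot: 1/(4/5) = 5/4.

5/4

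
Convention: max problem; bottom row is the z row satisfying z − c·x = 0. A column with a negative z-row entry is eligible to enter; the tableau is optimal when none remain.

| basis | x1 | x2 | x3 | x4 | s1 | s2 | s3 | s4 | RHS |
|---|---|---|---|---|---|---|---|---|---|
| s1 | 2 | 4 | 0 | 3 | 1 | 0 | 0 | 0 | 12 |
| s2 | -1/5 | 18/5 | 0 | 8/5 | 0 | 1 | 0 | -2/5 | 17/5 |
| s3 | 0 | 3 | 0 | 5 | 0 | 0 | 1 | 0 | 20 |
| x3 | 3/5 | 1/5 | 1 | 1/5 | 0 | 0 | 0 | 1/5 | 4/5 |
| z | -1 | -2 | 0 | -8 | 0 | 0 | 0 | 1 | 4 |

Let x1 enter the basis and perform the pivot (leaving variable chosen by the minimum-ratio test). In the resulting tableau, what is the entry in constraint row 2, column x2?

11/3

Ratio test on column x1 — row 1: 12/2 = 6; row 2: entry -1/5 ≤ 0; row 3: entry 0 ≤ 0; row 4: (4/5)/(3/5) = 4/3. Minimum is 4/3 at row 4 (x3 leaves); pivot element 3/5.
Divide row 4 by 3/5; eliminate column x1 from the other rows.
Row 2 update in column x2: 18/5 − (-1/5)·(1/3) = 11/3.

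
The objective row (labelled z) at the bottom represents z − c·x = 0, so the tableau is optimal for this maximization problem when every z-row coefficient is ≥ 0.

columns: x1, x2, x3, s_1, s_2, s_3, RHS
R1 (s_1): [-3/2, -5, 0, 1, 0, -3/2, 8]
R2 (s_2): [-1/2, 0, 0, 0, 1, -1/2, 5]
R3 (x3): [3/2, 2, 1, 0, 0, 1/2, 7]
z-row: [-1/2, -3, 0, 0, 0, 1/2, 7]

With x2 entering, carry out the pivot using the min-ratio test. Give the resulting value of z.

Ratio test on column x2 — row 1: entry -5 ≤ 0; row 2: entry 0 ≤ 0; row 3: 7/2 = 7/2. Minimum is 7/2 at row 3 (x3 leaves); pivot element 2.
Pivot on row 3; the z-row RHS becomes 7 − (-3)·(7/2) = 35/2.

35/2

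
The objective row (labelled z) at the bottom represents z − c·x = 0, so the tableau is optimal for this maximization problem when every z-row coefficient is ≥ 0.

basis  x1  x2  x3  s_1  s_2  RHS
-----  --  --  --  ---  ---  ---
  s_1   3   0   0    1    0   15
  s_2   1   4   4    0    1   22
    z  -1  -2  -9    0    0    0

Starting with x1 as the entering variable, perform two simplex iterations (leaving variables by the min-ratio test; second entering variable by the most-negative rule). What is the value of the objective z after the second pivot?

Ratio test on column x1 — row 1: 15/3 = 5; row 2: 22/1 = 22. Minimum is 5 at row 1 (s_1 leaves); pivot element 3.
Pivot on row 1; the z-row RHS becomes 0 − (-1)·5 = 5.
Next entering variable (most negative z-row entry -9): x3.
Ratio test on column x3 — row 1: entry 0 ≤ 0; row 2: 17/4 = 17/4. Minimum is 17/4 at row 2 (s_2 leaves); pivot element 4.
After the second pivot the z-row RHS is 5 − (-9)·(17/4) = 173/4.

173/4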